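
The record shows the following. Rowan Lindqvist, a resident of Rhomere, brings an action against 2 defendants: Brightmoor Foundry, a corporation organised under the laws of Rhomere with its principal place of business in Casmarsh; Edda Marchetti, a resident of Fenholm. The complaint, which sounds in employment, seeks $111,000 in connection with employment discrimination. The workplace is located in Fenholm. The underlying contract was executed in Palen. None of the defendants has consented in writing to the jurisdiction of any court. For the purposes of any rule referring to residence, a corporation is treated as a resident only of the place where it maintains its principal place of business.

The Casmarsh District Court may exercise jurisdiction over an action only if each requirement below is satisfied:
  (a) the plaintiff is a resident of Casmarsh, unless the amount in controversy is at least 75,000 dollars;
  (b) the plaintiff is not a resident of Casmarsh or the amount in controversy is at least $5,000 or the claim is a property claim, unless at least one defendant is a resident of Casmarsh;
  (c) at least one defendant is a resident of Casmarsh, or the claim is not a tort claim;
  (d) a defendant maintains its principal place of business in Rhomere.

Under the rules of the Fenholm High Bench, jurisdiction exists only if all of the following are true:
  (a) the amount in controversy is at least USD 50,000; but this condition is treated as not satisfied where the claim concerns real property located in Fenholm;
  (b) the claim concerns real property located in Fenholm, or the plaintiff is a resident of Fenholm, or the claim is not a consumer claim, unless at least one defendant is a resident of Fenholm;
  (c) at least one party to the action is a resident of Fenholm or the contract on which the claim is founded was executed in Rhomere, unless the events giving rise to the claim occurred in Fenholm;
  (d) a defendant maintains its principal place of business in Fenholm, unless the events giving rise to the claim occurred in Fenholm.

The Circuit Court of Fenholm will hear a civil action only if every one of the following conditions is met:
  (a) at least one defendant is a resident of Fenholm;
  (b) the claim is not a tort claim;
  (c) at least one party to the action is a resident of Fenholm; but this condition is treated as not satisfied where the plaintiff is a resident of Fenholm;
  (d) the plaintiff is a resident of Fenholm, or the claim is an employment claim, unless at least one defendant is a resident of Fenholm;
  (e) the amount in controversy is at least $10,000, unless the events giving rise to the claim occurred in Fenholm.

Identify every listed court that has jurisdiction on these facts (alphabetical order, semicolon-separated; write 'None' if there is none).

the Circuit Court of Fenholm; the Fenholm High Bench

The Casmarsh District Court:
  (a) The plaintiff resides in Rhomere, not Casmarsh. However, the amount in controversy is USD 111,000, which meets the 75,000 dollars floor, so the 'unless' proviso supplies this condition. Met.
  (b) The plaintiff resides in Rhomere, which is not Casmarsh, so this disjunct is met. Met.
  (c) Brightmoor Foundry resides in Casmarsh, which satisfies one of the alternatives. Condition met.
  (d) The corporate defendant(s) have their principal place of business in Casmarsh, not Rhomere. Not satisfied.
  → At least one condition fails; no jurisdiction.
The Fenholm High Bench:
  (a) The amount in controversy is 111,000 dollars, which meets the USD 50,000 floor. The exception is not triggered, since the claim does not concern real property. Satisfied.
  (b) The claim is an employment claim, not a consumer claim, so one alternative holds. Satisfied.
  (c) Edda Marchetti resides in Fenholm — that alternative is enough. Satisfied.
  (d) The corporate defendant(s) have their principal place of business in Casmarsh, not Fenholm. But the operative events occurred in Fenholm, and the 'unless' clause therefore excuses the requirement. Condition met.
  → All conditions met; jurisdiction exists.
The Circuit Court of Fenholm:
  (a) Edda Marchetti resides in Fenholm. Condition met.
  (b) The claim is an employment claim, not a tort claim. Met.
  (c) Edda Marchetti resides in Fenholm. The carve-out does not apply: the plaintiff resides in Rhomere, not Fenholm. Condition met.
  (d) The claim is an employment claim, which satisfies one of the alternatives. Satisfied.
  (e) The amount in controversy is USD 111,000, which meets the USD 10,000 floor. Condition met.
  → All conditions met; jurisdiction exists.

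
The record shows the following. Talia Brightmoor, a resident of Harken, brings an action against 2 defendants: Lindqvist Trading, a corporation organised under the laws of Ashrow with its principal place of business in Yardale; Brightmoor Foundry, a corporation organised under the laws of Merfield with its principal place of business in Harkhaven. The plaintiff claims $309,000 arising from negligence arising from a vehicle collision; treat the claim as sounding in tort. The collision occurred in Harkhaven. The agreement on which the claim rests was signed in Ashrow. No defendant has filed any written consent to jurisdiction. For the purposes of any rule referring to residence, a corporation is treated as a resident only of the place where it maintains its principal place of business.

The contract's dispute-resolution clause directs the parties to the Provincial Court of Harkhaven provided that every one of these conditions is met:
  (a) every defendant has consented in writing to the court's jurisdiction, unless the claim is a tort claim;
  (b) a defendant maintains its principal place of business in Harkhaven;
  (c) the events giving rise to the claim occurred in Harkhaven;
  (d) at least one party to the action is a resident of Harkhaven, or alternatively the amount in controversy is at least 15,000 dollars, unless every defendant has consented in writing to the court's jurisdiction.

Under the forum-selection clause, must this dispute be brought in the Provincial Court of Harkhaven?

Yes

The Provincial Court of Harkhaven:
  (a) No such written consent has been filed. But the claim is a tort claim, and the 'unless' clause therefore excuses the requirement. Satisfied.
  (b) Brightmoor Foundry has its principal place of business in Harkhaven. Condition met.
  (c) The operative events occurred in Harkhaven. Satisfied.
  (d) Brightmoor Foundry resides in Harkhaven, so this disjunct is met. Satisfied.
  → Forum clause is triggered.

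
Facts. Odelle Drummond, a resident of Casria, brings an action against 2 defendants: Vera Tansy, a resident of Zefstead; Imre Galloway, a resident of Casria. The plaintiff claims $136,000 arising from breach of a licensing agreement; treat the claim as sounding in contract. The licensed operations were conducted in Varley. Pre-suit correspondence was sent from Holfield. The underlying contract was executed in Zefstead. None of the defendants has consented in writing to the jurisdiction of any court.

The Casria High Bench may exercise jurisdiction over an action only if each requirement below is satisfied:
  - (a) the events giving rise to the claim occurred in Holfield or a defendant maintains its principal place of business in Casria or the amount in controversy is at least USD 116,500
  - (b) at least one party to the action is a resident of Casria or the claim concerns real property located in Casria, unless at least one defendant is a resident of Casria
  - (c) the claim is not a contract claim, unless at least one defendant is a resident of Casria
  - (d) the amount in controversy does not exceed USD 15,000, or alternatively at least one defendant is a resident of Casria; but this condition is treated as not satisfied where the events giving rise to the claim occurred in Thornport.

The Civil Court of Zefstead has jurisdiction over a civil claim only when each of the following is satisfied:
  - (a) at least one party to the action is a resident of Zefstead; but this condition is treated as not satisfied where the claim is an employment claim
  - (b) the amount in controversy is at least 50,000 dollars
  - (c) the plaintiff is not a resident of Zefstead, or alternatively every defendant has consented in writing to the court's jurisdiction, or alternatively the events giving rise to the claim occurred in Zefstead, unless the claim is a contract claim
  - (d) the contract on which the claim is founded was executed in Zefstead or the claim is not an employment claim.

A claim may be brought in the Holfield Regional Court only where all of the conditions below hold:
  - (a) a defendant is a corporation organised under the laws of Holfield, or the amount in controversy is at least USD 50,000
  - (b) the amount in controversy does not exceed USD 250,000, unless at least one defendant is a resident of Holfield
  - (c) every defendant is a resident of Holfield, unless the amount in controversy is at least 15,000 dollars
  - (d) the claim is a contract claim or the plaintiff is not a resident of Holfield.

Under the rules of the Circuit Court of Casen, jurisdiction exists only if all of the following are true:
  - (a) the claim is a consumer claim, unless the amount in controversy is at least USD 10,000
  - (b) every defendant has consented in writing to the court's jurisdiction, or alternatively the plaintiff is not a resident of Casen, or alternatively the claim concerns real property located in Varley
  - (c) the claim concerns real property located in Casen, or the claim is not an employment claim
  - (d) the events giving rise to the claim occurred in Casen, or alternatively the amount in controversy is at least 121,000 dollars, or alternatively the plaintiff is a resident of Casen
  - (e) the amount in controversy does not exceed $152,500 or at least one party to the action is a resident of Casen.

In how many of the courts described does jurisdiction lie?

The Casria High Bench:
  (a) The amount in controversy is USD 136,000, which meets the $116,500 floor, so this disjunct is met. Met.
  (b) Odelle Drummond resides in Casria — that alternative is enough. Met.
  (c) The claim is a contract claim. However, Imre Galloway resides in Casria, so the 'unless' proviso supplies this condition. Condition met.
  (d) Imre Galloway resides in Casria — that alternative is enough. The carve-out does not apply: the operative events occurred in Varley, not Thornport. Met.
  → All conditions met; jurisdiction exists.
The Civil Court of Zefstead:
  (a) Vera Tansy resides in Zefstead. The exception is not triggered, since the claim is a contract claim, not an employment claim. Satisfied.
  (b) The amount in controversy is 136,000 dollars, which meets the $50,000 floor. Satisfied.
  (c) The plaintiff resides in Casria, which is not Zefstead, so this disjunct is met. Condition met.
  (d) The contract was executed in Zefstead — that alternative is enough. Met.
  → Every requirement is satisfied — jurisdiction.
The Holfield Regional Court:
  (a) The amount in controversy is USD 136,000, which meets the USD 50,000 floor, so this disjunct is met. Met.
  (b) The amount in controversy is $136,000, within the 250,000 dollars ceiling. Condition met.
  (c) The defendants reside as follows — Vera Tansy in Zefstead, Imre Galloway in Casria — not all in Holfield. The proviso rescues it, though: the amount in controversy is $136,000, which meets the 15,000 dollars floor. Condition met.
  (d) The claim is a contract claim, so this disjunct is met. Condition met.
  → All conditions met; jurisdiction exists.
The Circuit Court of Casen:
  (a) The claim is a contract claim, not a consumer claim. The proviso rescues it, though: the amount in controversy is USD 136,000, which meets the 10,000 dollars floor. Met.
  (b) The plaintiff resides in Casria, which is not Casen, so this disjunct is met. Satisfied.
  (c) The claim is a contract claim, not an employment claim, so one alternative holds. Satisfied.
  (d) The amount in controversy is $136,000, which meets the USD 121,000 floor, so one alternative holds. Met.
  (e) The amount in controversy is USD 136,000, within the USD 152,500 ceiling, which satisfies one of the alternatives. Condition met.
  → Every requirement is satisfied — jurisdiction.
Courts with jurisdiction: the Casria High Bench, the Civil Court of Zefstead, the Holfield Regional Court, the Circuit Court of Casen — 4 in total.

4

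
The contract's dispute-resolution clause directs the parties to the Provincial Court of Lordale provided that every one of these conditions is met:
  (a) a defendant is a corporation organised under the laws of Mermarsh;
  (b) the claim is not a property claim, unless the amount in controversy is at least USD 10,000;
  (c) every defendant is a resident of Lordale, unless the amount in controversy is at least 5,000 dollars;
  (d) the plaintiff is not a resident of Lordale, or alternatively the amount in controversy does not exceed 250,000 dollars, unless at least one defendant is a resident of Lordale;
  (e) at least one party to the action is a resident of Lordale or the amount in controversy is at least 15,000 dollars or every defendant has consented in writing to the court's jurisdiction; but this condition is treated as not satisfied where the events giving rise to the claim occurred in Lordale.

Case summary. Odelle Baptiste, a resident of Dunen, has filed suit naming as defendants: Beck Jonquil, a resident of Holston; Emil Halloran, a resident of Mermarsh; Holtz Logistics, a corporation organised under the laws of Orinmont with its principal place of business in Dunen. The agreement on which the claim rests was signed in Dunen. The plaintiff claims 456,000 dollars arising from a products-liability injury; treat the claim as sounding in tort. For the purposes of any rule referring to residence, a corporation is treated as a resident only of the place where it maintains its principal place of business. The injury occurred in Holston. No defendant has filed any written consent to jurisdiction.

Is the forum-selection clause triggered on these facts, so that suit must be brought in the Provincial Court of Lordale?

No

The Provincial Court of Lordale:
  (a) The corporate defendant(s) are organised in Orinmont, not Mermarsh. Fails.
  (b) The claim is a tort claim, not a property claim. Met.
  (c) The defendants reside as follows — Beck Jonquil in Holston, Emil Halloran in Mermarsh, Holtz Logistics in Dunen — not all in Lordale. However, the amount in controversy is $456,000, which meets the 5,000 dollars floor, so the 'unless' proviso supplies this condition. Met.
  (d) The plaintiff resides in Dunen, which is not Lordale, so one alternative holds. Satisfied.
  (e) The amount in controversy is 456,000 dollars, which meets the $15,000 floor — that alternative is enough. And the carve-out is inapplicable — the operative events occurred in Holston, not Lordale. Met.
  → The clause does not apply.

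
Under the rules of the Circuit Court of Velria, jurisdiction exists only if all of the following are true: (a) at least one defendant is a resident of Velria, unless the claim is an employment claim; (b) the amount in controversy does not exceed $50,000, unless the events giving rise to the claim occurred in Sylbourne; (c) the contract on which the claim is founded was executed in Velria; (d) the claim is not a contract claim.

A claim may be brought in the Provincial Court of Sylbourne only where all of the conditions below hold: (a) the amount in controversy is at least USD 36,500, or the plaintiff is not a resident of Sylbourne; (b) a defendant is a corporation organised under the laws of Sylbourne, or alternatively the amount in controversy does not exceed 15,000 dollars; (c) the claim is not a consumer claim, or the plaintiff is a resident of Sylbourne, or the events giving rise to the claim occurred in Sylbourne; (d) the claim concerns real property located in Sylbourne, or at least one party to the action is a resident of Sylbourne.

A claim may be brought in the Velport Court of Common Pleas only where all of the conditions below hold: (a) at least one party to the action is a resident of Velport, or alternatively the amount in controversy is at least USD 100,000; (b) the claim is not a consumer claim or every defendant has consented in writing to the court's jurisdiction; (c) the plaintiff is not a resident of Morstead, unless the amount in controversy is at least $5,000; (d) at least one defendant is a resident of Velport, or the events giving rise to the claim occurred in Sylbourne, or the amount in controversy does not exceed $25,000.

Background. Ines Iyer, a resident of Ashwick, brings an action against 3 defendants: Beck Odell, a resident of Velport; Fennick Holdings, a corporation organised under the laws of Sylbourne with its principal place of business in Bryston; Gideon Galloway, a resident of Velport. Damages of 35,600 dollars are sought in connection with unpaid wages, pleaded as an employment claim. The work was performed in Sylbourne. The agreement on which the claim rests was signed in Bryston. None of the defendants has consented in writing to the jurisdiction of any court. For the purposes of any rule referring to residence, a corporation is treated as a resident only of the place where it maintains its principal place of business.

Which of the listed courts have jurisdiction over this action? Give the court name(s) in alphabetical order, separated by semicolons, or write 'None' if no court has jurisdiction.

The Circuit Court of Velria:
  (a) No defendant resides in Velria (they reside in Velport, Bryston, Velport). However, the claim is an employment claim, so the 'unless' proviso supplies this condition. Satisfied.
  (b) The amount in controversy is $35,600, within the USD 50,000 ceiling. Satisfied.
  (c) The contract was executed in Bryston, not Velria. Condition not met.
  (d) The claim is an employment claim, not a contract claim. Met.
  → The court lacks jurisdiction.
The Provincial Court of Sylbourne:
  (a) The plaintiff resides in Ashwick, which is not Sylbourne — that alternative is enough. Condition met.
  (b) Fennick Holdings is organised under the laws of Sylbourne, which satisfies one of the alternatives. Met.
  (c) The claim is an employment claim, not a consumer claim, so one alternative holds. Satisfied.
  (d) The claim does not concern real property; no party resides in Sylbourne — every alternative fails. Condition not met.
  → At least one condition fails; no jurisdiction.
The Velport Court of Common Pleas:
  (a) Beck Odell resides in Velport — that alternative is enough. Satisfied.
  (b) The claim is an employment claim, not a consumer claim, so one alternative holds. Satisfied.
  (c) The plaintiff resides in Ashwick, which is not Morstead. Satisfied.
  (d) Beck Odell resides in Velport, so this disjunct is met. Met.
  → The court has jurisdiction.

the Velport Court of Common Pleas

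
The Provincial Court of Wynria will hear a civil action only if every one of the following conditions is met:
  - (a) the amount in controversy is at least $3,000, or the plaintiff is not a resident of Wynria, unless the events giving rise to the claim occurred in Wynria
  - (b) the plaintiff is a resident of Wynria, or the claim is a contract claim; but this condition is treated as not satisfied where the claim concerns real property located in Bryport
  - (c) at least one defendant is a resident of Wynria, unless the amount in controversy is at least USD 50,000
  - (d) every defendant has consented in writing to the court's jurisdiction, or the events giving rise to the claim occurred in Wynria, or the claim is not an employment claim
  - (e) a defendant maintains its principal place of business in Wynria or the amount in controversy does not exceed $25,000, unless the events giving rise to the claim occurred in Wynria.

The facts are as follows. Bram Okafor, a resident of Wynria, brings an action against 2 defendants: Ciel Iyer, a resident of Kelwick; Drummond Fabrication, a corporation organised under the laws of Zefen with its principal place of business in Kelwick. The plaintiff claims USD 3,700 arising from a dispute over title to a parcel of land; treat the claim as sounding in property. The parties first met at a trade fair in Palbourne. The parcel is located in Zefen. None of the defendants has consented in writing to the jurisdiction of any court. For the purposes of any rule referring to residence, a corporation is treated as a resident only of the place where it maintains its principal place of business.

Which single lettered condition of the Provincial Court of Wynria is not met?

(c)

The Provincial Court of Wynria:
  (a) The amount in controversy is USD 3,700, which meets the $3,000 floor — that alternative is enough. Condition met.
  (b) The plaintiff resides in Wynria, so this disjunct is met. The carve-out does not apply: the property lies in Zefen, not Bryport. Satisfied.
  (c) No defendant resides in Wynria (they reside in Kelwick, Kelwick). Nor does the 'unless' clause help: the amount in controversy is $3,700, below the 50,000 dollars floor. Fails.
  (d) The claim is a property claim, not an employment claim, so this disjunct is met. Met.
  (e) The amount in controversy is USD 3,700, within the $25,000 ceiling, which satisfies one of the alternatives. Condition met.
Only condition (c) fails.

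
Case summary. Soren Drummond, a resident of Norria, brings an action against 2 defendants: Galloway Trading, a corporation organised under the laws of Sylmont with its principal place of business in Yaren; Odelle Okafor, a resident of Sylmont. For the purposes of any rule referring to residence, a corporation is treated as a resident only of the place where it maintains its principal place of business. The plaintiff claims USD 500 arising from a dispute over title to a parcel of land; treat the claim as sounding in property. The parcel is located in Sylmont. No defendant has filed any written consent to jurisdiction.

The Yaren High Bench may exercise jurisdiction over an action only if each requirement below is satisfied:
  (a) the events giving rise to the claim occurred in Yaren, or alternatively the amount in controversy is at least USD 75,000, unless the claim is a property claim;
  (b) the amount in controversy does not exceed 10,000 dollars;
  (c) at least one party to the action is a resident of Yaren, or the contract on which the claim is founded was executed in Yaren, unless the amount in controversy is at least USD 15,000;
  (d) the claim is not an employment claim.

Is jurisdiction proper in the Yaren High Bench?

Yes

The Yaren High Bench:
  (a) The operative events occurred in Sylmont, not Yaren; the amount in controversy is 500 dollars, below the USD 75,000 floor — every alternative fails. The proviso rescues it, though: the claim is a property claim. Met.
  (b) The amount in controversy is 500 dollars, within the $10,000 ceiling. Met.
  (c) Galloway Trading resides in Yaren — that alternative is enough. Met.
  (d) The claim is a property claim, not an employment claim. Condition met.
  → Every requirement is satisfied — jurisdiction.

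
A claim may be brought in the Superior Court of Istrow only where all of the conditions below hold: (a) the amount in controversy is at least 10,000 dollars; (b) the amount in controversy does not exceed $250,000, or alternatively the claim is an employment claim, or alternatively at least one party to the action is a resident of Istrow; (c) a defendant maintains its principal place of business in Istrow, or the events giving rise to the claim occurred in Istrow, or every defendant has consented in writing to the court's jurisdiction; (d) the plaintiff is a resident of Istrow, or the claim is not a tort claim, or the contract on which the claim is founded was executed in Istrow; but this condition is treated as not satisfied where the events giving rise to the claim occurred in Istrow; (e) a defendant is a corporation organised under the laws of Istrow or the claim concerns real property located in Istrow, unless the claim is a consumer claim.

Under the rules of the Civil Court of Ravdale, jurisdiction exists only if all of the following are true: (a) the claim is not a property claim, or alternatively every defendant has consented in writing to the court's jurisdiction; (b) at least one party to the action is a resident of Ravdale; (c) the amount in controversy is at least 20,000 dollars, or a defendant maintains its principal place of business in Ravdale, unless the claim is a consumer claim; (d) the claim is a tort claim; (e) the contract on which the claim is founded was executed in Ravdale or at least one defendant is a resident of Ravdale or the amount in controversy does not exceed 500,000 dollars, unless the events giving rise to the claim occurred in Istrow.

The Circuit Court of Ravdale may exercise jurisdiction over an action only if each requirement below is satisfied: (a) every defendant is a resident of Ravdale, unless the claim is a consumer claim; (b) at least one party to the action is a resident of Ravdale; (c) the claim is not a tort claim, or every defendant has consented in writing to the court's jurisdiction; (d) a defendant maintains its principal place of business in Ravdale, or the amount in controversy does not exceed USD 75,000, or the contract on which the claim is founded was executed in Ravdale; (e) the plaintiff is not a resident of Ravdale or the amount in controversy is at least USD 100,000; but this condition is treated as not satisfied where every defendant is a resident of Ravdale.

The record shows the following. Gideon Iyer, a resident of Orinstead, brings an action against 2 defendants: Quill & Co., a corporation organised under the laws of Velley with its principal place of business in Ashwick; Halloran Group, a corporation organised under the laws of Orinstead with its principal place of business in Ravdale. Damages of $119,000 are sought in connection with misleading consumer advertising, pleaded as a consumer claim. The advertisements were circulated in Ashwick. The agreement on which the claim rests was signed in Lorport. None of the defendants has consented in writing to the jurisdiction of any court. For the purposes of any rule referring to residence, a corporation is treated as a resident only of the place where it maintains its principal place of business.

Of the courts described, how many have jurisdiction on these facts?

1

The Superior Court of Istrow:
  (a) The amount in controversy is USD 119,000, which meets the USD 10,000 floor. Condition met.
  (b) The amount in controversy is 119,000 dollars, within the 250,000 dollars ceiling — that alternative is enough. Satisfied.
  (c) The corporate defendant(s) have their principal place of business in Ashwick, Ravdale, not Istrow; the operative events occurred in Ashwick, not Istrow; no such written consent has been filed — every alternative fails. Condition not met.
  (d) The claim is a consumer claim, not a tort claim, so one alternative holds. The exception is not triggered, since the operative events occurred in Ashwick, not Istrow. Met.
  (e) The corporate defendant(s) are organised in Orinstead, Velley, not Istrow; the claim does not concern real property — every alternative fails. However, the claim is a consumer claim, so the 'unless' proviso supplies this condition. Satisfied.
  → No jurisdiction.
The Civil Court of Ravdale:
  (a) The claim is a consumer claim, not a property claim, so one alternative holds. Condition met.
  (b) Halloran Group resides in Ravdale. Satisfied.
  (c) The amount in controversy is $119,000, which meets the $20,000 floor, which satisfies one of the alternatives. Met.
  (d) The claim is a consumer claim, not a tort claim. Not met.
  (e) Halloran Group resides in Ravdale, so this disjunct is met. Satisfied.
  → The court lacks jurisdiction.
The Circuit Court of Ravdale:
  (a) The defendants reside as follows — Quill & Co. in Ashwick, Halloran Group in Ravdale — not all in Ravdale. But the claim is a consumer claim, and the 'unless' clause therefore excuses the requirement. Satisfied.
  (b) Halloran Group resides in Ravdale. Met.
  (c) The claim is a consumer claim, not a tort claim, so this disjunct is met. Condition met.
  (d) Halloran Group has its principal place of business in Ravdale — that alternative is enough. Met.
  (e) The plaintiff resides in Orinstead, which is not Ravdale, so this disjunct is met. And the carve-out is inapplicable — the defendants reside as follows — Quill & Co. in Ashwick, Halloran Group in Ravdale — not all in Ravdale. Met.
  → The court has jurisdiction.
Courts with jurisdiction: the Circuit Court of Ravdale — 1 in total.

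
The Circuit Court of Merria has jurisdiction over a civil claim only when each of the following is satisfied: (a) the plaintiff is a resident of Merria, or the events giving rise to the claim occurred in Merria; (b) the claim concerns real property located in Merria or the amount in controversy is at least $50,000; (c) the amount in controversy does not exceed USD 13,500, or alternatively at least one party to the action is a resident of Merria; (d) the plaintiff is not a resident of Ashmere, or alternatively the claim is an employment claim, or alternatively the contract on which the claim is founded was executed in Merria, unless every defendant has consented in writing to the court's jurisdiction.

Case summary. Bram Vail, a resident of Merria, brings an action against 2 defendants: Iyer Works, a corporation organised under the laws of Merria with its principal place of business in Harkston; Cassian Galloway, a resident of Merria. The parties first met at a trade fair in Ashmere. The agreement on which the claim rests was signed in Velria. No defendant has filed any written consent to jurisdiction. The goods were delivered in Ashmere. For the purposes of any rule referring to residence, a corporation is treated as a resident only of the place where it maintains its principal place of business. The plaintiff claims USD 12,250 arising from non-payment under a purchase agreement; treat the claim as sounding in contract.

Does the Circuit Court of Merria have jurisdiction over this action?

No

The Circuit Court of Merria:
  (a) The plaintiff resides in Merria, so one alternative holds. Met.
  (b) The claim does not concern real property; the amount in controversy is USD 12,250, below the $50,000 floor — every alternative fails. Condition not met.
  (c) The amount in controversy is USD 12,250, within the $13,500 ceiling, so this disjunct is met. Condition met.
  (d) The plaintiff resides in Merria, which is not Ashmere, so this disjunct is met. Satisfied.
  → Not every requirement is met — no jurisdiction.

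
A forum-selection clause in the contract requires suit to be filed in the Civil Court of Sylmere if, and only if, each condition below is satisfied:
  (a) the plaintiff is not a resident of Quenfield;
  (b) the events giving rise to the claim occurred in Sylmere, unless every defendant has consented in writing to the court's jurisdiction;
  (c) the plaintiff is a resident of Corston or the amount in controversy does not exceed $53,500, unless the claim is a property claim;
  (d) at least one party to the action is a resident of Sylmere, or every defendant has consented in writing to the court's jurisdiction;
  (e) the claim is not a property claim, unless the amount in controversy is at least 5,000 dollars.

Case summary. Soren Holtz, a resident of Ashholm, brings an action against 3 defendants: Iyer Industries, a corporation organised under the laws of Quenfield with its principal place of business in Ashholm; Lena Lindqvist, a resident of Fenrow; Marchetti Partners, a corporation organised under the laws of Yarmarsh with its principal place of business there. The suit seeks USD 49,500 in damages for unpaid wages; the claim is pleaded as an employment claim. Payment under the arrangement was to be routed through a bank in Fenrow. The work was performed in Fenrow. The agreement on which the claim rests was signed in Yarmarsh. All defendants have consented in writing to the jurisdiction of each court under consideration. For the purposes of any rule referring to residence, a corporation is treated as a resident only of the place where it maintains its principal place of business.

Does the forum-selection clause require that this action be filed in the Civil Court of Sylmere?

Yes

The Civil Court of Sylmere:
  (a) The plaintiff resides in Ashholm, which is not Quenfield. Condition met.
  (b) The operative events occurred in Fenrow, not Sylmere. But every defendant has filed written consent, and the 'unless' clause therefore excuses the requirement. Condition met.
  (c) The amount in controversy is 49,500 dollars, within the 53,500 dollars ceiling, so one alternative holds. Satisfied.
  (d) Every defendant has filed written consent, so this disjunct is met. Satisfied.
  (e) The claim is an employment claim, not a property claim. Condition met.
  → Forum clause is triggered.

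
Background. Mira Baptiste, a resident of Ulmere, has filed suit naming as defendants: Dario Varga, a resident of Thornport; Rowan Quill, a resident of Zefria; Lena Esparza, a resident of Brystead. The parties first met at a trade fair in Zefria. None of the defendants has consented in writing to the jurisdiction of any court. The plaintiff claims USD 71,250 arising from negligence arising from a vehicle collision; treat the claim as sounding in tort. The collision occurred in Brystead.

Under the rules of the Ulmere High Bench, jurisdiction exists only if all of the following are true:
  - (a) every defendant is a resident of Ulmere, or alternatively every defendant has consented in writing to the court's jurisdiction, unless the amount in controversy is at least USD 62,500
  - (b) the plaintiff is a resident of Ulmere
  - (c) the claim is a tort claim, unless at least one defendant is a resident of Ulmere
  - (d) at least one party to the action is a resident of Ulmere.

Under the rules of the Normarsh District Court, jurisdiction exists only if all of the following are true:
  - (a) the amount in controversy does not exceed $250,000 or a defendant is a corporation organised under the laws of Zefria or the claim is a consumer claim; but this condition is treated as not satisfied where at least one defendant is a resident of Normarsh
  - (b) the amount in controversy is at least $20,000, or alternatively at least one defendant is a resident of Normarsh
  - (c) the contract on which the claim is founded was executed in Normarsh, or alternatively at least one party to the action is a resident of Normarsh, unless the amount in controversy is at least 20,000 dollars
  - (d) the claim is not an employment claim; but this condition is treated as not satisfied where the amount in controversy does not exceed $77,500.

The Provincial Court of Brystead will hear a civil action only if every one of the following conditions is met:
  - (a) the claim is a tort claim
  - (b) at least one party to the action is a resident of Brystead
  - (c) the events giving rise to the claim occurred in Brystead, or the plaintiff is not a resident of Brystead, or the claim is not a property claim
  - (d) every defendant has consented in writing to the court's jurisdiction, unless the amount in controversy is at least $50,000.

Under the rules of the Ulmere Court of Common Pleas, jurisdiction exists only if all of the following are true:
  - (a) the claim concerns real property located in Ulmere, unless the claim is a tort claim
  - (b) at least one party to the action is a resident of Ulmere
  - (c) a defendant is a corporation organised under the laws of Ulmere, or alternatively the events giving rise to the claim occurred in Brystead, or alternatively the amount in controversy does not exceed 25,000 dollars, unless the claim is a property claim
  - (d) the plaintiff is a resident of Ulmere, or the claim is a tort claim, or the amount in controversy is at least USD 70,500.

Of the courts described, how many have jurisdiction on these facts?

The Ulmere High Bench:
  (a) The defendants reside as follows — Dario Varga in Thornport, Rowan Quill in Zefria, Lena Esparza in Brystead — not all in Ulmere; no such written consent has been filed — no alternative holds. The proviso rescues it, though: the amount in controversy is USD 71,250, which meets the $62,500 floor. Met.
  (b) The plaintiff resides in Ulmere. Condition met.
  (c) The claim is a tort claim. Condition met.
  (d) Mira Baptiste resides in Ulmere. Met.
  → The court has jurisdiction.
The Normarsh District Court:
  (a) The amount in controversy is $71,250, within the USD 250,000 ceiling, so this disjunct is met. And the carve-out is inapplicable — no defendant resides in Normarsh (they reside in Thornport, Zefria, Brystead). Satisfied.
  (b) The amount in controversy is 71,250 dollars, which meets the 20,000 dollars floor, so one alternative holds. Met.
  (c) No contract (and hence no place of execution) is alleged; no party resides in Normarsh — every alternative fails. But the amount in controversy is $71,250, which meets the $20,000 floor, and the 'unless' clause therefore excuses the requirement. Satisfied.
  (d) The claim is a tort claim, not an employment claim. But the carve-out bites: the amount in controversy is 71,250 dollars, within the 77,500 dollars ceiling. Fails.
  → At least one condition fails; no jurisdiction.
The Provincial Court of Brystead:
  (a) The claim is a tort claim. Met.
  (b) Lena Esparza resides in Brystead. Condition met.
  (c) The operative events occurred in Brystead, which satisfies one of the alternatives. Met.
  (d) No such written consent has been filed. However, the amount in controversy is USD 71,250, which meets the 50,000 dollars floor, so the 'unless' proviso supplies this condition. Met.
  → All conditions met; jurisdiction exists.
The Ulmere Court of Common Pleas:
  (a) The claim does not concern real property. However, the claim is a tort claim, so the 'unless' proviso supplies this condition. Satisfied.
  (b) Mira Baptiste resides in Ulmere. Satisfied.
  (c) The operative events occurred in Brystead — that alternative is enough. Satisfied.
  (d) The plaintiff resides in Ulmere — that alternative is enough. Met.
  → All conditions met; jurisdiction exists.
Courts with jurisdiction: the Ulmere High Bench, the Provincial Court of Brystead, the Ulmere Court of Common Pleas — 3 in total.

3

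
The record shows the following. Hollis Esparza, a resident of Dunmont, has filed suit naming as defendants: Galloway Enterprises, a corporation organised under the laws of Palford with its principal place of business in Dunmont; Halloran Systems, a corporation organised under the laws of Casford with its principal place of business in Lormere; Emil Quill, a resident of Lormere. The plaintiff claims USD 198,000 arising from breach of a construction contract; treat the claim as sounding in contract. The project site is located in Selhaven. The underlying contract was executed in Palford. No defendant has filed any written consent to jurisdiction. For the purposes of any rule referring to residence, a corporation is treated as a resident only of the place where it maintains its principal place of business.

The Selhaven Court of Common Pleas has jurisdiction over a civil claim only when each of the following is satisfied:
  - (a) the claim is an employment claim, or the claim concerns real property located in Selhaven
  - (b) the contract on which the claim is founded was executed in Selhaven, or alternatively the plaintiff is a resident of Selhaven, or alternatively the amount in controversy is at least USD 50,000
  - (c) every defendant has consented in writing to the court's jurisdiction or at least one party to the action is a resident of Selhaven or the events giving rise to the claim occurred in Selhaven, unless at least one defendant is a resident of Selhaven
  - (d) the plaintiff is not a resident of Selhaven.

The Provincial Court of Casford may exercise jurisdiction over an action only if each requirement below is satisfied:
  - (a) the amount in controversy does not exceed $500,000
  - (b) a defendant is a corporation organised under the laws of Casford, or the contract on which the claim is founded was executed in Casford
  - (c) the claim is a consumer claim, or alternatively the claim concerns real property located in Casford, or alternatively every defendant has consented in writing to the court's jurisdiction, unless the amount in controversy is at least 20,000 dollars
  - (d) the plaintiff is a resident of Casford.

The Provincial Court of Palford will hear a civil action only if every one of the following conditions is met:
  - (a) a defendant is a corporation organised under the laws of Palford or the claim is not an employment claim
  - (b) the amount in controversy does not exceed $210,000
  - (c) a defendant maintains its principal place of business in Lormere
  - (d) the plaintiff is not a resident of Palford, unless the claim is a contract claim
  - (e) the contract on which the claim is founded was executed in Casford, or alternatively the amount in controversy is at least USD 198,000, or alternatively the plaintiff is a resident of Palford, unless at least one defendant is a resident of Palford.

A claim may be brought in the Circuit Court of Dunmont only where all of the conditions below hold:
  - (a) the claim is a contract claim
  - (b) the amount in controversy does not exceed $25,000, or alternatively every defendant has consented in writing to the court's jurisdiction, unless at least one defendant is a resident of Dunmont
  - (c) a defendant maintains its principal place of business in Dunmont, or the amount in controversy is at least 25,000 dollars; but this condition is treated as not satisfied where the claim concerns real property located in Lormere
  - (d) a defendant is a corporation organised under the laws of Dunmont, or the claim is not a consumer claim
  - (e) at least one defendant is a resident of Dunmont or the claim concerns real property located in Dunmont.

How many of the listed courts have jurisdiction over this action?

The Selhaven Court of Common Pleas:
  (a) The claim is a contract claim, not an employment claim; the claim does not concern real property — none of the alternatives is met. Not met.
  (b) The amount in controversy is USD 198,000, which meets the $50,000 floor, so this disjunct is met. Satisfied.
  (c) The operative events occurred in Selhaven, so one alternative holds. Met.
  (d) The plaintiff resides in Dunmont, which is not Selhaven. Condition met.
  → At least one condition fails; no jurisdiction.
The Provincial Court of Casford:
  (a) The amount in controversy is 198,000 dollars, within the 500,000 dollars ceiling. Met.
  (b) Halloran Systems is organised under the laws of Casford, which satisfies one of the alternatives. Met.
  (c) The claim is a contract claim, not a consumer claim; the claim does not concern real property; no such written consent has been filed — none of the alternatives is met. However, the amount in controversy is 198,000 dollars, which meets the USD 20,000 floor, so the 'unless' proviso supplies this condition. Condition met.
  (d) The plaintiff resides in Dunmont, not Casford. Not satisfied.
  → Not every requirement is met — no jurisdiction.
The Provincial Court of Palford:
  (a) Galloway Enterprises is organised under the laws of Palford, so one alternative holds. Met.
  (b) The amount in controversy is $198,000, within the USD 210,000 ceiling. Satisfied.
  (c) Halloran Systems has its principal place of business in Lormere. Met.
  (d) The plaintiff resides in Dunmont, which is not Palford. Condition met.
  (e) The amount in controversy is 198,000 dollars, which meets the $198,000 floor — that alternative is enough. Condition met.
  → Jurisdiction lies.
The Circuit Court of Dunmont:
  (a) The claim is a contract claim. Satisfied.
  (b) The amount in controversy is $198,000, above the USD 25,000 ceiling; no such written consent has been filed — no alternative holds. The proviso rescues it, though: Galloway Enterprises resides in Dunmont. Met.
  (c) Galloway Enterprises has its principal place of business in Dunmont, which satisfies one of the alternatives. The carve-out does not apply: the claim does not concern real property. Met.
  (d) The claim is a contract claim, not a consumer claim — that alternative is enough. Met.
  (e) Galloway Enterprises resides in Dunmont — that alternative is enough. Satisfied.
  → The court has jurisdiction.
Courts with jurisdiction: the Provincial Court of Palford, the Circuit Court of Dunmont — 2 in total.

2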